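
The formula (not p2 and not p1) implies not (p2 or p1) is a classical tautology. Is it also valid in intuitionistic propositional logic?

This is a constructively valid De Morgan direction (conjunction of negations to negated disjunction), which is intuitionistically derivable.
If both not p2 and not p1 hold at a world, no accessible world forces p2 or forces p1, so none forces p2 or p1.

Yes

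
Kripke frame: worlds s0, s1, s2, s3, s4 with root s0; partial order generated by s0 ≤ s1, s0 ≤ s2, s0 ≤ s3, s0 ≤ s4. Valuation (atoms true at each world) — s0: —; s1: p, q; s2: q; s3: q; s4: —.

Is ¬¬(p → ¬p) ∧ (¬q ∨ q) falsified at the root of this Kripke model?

s0 ⊮ ¬¬(p → ¬p) ∧ (¬q ∨ q) since s0 fails ¬¬(p → ¬p).
So the root s0 does not force ¬¬(p → ¬p) ∧ (¬q ∨ q); the model is a countermodel.

Yes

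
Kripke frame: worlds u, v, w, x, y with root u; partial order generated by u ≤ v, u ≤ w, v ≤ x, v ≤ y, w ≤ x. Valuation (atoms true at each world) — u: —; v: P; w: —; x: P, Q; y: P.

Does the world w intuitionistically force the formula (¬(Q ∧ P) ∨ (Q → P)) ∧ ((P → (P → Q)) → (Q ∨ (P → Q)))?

Yes

w ⊩ (¬(Q ∧ P) ∨ (Q → P)) ∧ ((P → (P → Q)) → (Q ∨ (P → Q))) since w forces both conjuncts.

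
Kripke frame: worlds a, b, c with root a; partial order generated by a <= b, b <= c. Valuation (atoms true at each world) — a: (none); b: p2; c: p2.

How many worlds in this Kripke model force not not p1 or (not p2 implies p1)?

a: forces it.
b: forces it.
c: forces it.
Worlds forcing the formula: {a, b, c}.

3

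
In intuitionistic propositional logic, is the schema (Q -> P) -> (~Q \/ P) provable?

No

This is the material-implication-as-disjunction principle, which is not intuitionistically valid.
A Kripke countermodel: worlds a, b; order generated by a <= b; atoms true at each world — a:{}; b:{P,Q}.
a ||-/- (Q -> P) -> (~Q \/ P): already at a itself, a ||- Q -> P but a ||-/- ~Q \/ P.
a ||-/- ~Q \/ P: neither disjunct is forced at a.
a ||-/- ~Q since b is accessible from a and b ||- Q.
So the root a does not force the formula.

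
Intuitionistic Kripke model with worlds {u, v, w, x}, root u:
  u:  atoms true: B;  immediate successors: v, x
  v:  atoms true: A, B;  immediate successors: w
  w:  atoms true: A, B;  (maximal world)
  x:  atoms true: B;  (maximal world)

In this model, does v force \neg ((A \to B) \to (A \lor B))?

No

v \nVdash \neg ((A \to B) \to (A \lor B)) since v is accessible from v and v \Vdash (A \to B) \to (A \lor B).
v \Vdash (A \to B) \to (A \lor B): every world accessible from v that forces A \to B (namely v, w) also forces A \lor B.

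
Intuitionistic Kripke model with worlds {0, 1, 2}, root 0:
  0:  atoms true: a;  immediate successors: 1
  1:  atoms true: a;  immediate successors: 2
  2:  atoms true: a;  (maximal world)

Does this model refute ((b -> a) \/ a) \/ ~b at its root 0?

No

0 ||- ((b -> a) \/ a) \/ ~b via the disjunct (b -> a) \/ a.
So the root 0 forces ((b -> a) \/ a) \/ ~b; the model is not a countermodel.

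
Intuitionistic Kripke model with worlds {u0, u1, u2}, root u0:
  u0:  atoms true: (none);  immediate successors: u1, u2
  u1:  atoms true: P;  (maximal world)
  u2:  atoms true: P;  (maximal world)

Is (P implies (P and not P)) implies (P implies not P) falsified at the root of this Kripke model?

No

u0 forces (P implies (P and not P)) implies (P implies not P) vacuously: no world accessible from u0 forces the antecedent P implies (P and not P).
So the root u0 forces (P implies (P and not P)) implies (P implies not P); the model is not a countermodel.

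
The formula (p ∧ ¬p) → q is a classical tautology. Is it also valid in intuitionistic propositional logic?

Yes

This is an instance of ex falso quodlibet, which is intuitionistically derivable.
No world can force both p and ¬p, so the antecedent p ∧ ¬p is never forced and the implication holds vacuously at every world.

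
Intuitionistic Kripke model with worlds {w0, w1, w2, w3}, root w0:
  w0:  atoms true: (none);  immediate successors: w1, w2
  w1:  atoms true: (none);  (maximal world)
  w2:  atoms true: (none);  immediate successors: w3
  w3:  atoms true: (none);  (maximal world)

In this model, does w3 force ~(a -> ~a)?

w3 ||-/- ~(a -> ~a) since w3 is accessible from w3 and w3 ||- a -> ~a.
w3 ||- a -> ~a vacuously: no world accessible from w3 forces the antecedent a.

No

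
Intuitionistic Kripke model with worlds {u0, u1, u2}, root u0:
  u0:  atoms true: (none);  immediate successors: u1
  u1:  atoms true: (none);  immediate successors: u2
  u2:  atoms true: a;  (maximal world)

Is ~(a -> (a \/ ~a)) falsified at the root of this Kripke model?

Yes

u0 ||-/- ~(a -> (a \/ ~a)) since u0 is accessible from u0 and u0 ||- a -> (a \/ ~a).
u0 ||- a -> (a \/ ~a): every world accessible from u0 that forces a (namely u2) also forces a \/ ~a.
So the root u0 does not force ~(a -> (a \/ ~a)); the model is a countermodel.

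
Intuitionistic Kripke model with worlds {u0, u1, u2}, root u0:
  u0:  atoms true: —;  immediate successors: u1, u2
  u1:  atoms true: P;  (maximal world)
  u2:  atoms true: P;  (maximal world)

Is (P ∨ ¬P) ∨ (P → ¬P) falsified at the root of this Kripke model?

u0 ⊮ (P ∨ ¬P) ∨ (P → ¬P): neither disjunct is forced at u0.
u0 ⊮ P ∨ ¬P: neither disjunct is forced at u0.
u0 lacks atom P, so u0 ⊮ P.
So the root u0 does not force (P ∨ ¬P) ∨ (P → ¬P); the model is a countermodel.

Yes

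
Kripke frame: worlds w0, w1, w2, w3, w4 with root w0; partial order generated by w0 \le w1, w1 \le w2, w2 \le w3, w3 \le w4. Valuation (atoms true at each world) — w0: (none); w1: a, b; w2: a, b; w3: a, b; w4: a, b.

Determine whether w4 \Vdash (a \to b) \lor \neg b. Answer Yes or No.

w4 \Vdash (a \to b) \lor \neg b via the disjunct a \to b.

Yes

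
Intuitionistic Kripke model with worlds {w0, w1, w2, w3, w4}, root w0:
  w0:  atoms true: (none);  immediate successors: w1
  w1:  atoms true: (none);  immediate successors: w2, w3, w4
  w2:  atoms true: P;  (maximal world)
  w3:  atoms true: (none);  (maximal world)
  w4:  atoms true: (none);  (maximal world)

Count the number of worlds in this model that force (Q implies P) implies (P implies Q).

2

w0: does not force it — w0 does not force (Q implies P) implies (P implies Q): already at w0 itself, w0 forces Q implies P but w0 does not force P implies Q.
w1: does not force it.
w2: does not force it.
w3: forces it.
w4: forces it.
Worlds forcing the formula: {w3, w4}.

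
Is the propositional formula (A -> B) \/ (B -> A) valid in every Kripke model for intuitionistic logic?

No

This is the Gödel–Dummett linearity axiom, which is not intuitionistically valid.
A Kripke countermodel: worlds 0, 1, 2; order generated by 0 <= 1, 0 <= 2; atoms true at each world — 0:{}; 1:{A}; 2:{B}.
0 ||-/- (A -> B) \/ (B -> A): neither disjunct is forced at 0.
0 ||-/- A -> B: at the accessible world 1, 1 ||- A but 1 ||-/- B.
1 lacks atom B, so 1 ||-/- B.
So the root 0 does not force the formula.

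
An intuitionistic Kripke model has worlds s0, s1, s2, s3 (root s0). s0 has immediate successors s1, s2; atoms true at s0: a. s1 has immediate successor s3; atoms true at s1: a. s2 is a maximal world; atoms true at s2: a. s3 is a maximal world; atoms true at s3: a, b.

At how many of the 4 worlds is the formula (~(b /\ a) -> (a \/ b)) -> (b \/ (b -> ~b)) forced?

2

s0: does not force it — s0 ||-/- (~(b /\ a) -> (a \/ b)) -> (b \/ (b -> ~b)): already at s0 itself, s0 ||- ~(b /\ a) -> (a \/ b) but s0 ||-/- b \/ (b -> ~b).
s1: does not force it.
s2: forces it.
s3: forces it.
Worlds forcing the formula: {s2, s3}.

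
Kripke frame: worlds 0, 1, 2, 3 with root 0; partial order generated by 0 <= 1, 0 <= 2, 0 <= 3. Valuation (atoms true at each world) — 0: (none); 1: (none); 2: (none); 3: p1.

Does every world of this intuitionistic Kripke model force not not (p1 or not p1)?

0 forces not not (p1 or not p1): no world accessible from 0 forces not (p1 or not p1).
Since the root 0 forces not not (p1 or not p1) and forcing is persistent (monotone upward), every world forces it.

Yes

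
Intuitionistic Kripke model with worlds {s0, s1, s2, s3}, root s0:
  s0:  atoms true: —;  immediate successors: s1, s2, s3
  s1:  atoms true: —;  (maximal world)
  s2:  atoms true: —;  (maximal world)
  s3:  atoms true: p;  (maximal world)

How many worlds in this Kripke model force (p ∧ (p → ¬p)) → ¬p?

s0: forces it.
s1: forces it.
s2: forces it.
s3: forces it.
Worlds forcing the formula: {s0, s1, s2, s3}.

4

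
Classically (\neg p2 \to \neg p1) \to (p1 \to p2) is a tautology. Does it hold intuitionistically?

No

This is the converse of contraposition, which is not intuitionistically valid.
A Kripke countermodel: worlds w0, w1; order generated by w0 \le w1; atoms true at each world — w0:{p1}; w1:{p1,p2}.
w0 \nVdash (\neg p2 \to \neg p1) \to (p1 \to p2): already at w0 itself, w0 \Vdash \neg p2 \to \neg p1 but w0 \nVdash p1 \to p2.
w0 \nVdash p1 \to p2: already at w0 itself, w0 \Vdash p1 but w0 \nVdash p2.
w0 lacks atom p2, so w0 \nVdash p2.
So the root w0 does not force the formula.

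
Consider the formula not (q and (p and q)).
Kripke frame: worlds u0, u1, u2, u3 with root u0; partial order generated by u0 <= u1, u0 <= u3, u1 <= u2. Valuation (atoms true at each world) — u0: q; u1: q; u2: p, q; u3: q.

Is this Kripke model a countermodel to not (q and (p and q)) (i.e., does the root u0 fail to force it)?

u0 does not force not (q and (p and q)) since u2 is accessible from u0 and u2 forces q and (p and q).
u2 forces q and (p and q) since u2 forces both conjuncts.
So the root u0 does not force not (q and (p and q)); the model is a countermodel.

Yes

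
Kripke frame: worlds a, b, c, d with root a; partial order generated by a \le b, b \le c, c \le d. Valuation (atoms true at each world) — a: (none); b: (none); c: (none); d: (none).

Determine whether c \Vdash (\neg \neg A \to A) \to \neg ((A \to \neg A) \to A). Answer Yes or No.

Yes

c \Vdash (\neg \neg A \to A) \to \neg ((A \to \neg A) \to A): every world accessible from c that forces \neg \neg A \to A (namely c, d) also forces \neg ((A \to \neg A) \to A).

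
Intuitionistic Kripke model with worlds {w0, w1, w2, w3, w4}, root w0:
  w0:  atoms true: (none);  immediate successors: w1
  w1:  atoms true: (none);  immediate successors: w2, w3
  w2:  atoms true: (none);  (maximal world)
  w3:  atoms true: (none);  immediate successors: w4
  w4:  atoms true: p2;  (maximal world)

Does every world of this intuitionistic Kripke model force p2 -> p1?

No

Not every world: w0 ||-/- p2 -> p1.
w0 ||-/- p2 -> p1: at the accessible world w4, w4 ||- p2 but w4 ||-/- p1.
w4 lacks atom p1, so w4 ||-/- p1.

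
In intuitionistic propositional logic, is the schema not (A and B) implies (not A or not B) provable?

This is the constructively invalid direction of De Morgan's law for conjunction, which is not intuitionistically valid.
A Kripke countermodel: worlds a, b, c; order generated by a <= b, a <= c; atoms true at each world — a:{}; b:{A}; c:{B}.
a does not force not (A and B) implies (not A or not B): already at a itself, a forces not (A and B) but a does not force not A or not B.
a does not force not A or not B: neither disjunct is forced at a.
a does not force not A since b is accessible from a and b forces A.
So the root a does not force the formula.

No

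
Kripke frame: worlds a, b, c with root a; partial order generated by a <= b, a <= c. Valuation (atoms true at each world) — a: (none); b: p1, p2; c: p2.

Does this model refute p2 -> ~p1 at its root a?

Yes

a ||-/- p2 -> ~p1: at the accessible world b, b ||- p2 but b ||-/- ~p1.
b ||-/- ~p1 since b is accessible from b and b ||- p1.
So the root a does not force p2 -> ~p1; the model is a countermodel.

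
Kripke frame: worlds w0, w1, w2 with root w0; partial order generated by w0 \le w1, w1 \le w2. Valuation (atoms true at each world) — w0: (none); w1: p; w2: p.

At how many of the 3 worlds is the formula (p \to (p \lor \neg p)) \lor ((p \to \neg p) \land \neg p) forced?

3

w0: forces it.
w1: forces it.
w2: forces it.
Worlds forcing the formula: {w0, w1, w2}.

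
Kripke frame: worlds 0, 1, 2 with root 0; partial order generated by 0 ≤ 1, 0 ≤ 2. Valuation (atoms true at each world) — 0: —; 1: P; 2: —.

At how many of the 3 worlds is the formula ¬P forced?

1

0: does not force it — 0 ⊮ ¬P since 1 is accessible from 0 and 1 ⊩ P.
1: does not force it — 1 ⊮ ¬P since 1 is accessible from 1 and 1 ⊩ P.
2: forces it.
Worlds forcing the formula: {2}.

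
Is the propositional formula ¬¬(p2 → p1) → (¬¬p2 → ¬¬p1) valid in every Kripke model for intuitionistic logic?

Yes

This is the distribution of double negation over implication, which is intuitionistically derivable.
Assume ¬¬(p2 → p1) and ¬¬p2; suppose ¬p1. Then p2 → p1 would give ¬p2 (by contraposition), contradicting ¬¬p2; so ¬(p2 → p1), contradicting ¬¬(p2 → p1). Hence ¬¬p1.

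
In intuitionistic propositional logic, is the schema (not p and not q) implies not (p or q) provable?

Yes

This is a constructively valid De Morgan direction (conjunction of negations to negated disjunction), which is intuitionistically derivable.
If both not p and not q hold at a world, no accessible world forces p or forces q, so none forces p or q.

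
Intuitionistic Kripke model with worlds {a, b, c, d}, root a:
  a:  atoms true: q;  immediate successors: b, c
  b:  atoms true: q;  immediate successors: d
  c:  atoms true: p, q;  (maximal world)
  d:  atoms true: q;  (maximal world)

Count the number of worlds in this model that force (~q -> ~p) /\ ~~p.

1

a: does not force it — a ||-/- (~q -> ~p) /\ ~~p since a fails ~~p.
b: does not force it.
c: forces it.
d: does not force it.
Worlds forcing the formula: {c}.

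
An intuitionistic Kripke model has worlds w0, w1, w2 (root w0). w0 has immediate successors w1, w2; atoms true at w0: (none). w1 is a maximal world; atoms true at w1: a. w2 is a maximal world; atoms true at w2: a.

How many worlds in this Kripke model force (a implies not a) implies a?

w0: forces it.
w1: forces it.
w2: forces it.
Worlds forcing the formula: {w0, w1, w2}.

3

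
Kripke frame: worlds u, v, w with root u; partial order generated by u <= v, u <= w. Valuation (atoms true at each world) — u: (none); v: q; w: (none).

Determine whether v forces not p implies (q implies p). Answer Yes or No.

No

v does not force not p implies (q implies p): already at v itself, v forces not p but v does not force q implies p.
v does not force q implies p: already at v itself, v forces q but v does not force p.
v lacks atom p, so v does not force p.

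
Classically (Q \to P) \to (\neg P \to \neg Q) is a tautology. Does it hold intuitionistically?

Yes

This is the forward direction of contraposition, which is intuitionistically derivable.
Assume Q \to P and \neg P. If Q held then P would follow, contradicting \neg P; so \neg Q.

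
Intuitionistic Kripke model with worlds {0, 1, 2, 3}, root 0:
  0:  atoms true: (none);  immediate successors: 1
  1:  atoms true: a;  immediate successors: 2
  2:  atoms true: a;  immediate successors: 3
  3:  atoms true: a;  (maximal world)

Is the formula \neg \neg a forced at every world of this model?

0 \Vdash \neg \neg a: no world accessible from 0 forces \neg a.
Since the root 0 forces \neg \neg a and forcing is persistent (monotone upward), every world forces it.

Yes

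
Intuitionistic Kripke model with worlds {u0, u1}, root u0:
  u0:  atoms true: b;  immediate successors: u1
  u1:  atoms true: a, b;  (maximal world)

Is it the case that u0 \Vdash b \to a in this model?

u0 \nVdash b \to a: already at u0 itself, u0 \Vdash b but u0 \nVdash a.
u0 lacks atom a, so u0 \nVdash a.

No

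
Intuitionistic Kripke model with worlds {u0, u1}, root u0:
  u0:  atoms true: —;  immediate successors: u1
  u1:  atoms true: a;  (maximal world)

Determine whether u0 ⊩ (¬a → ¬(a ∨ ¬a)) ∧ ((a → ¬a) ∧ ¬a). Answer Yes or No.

No

u0 ⊮ (¬a → ¬(a ∨ ¬a)) ∧ ((a → ¬a) ∧ ¬a) since u0 fails (a → ¬a) ∧ ¬a.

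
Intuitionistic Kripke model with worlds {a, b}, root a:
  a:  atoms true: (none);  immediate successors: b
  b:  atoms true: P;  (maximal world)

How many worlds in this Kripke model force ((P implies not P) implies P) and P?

1

a: does not force it — a does not force ((P implies not P) implies P) and P since a fails P.
b: forces it.
Worlds forcing the formula: {b}.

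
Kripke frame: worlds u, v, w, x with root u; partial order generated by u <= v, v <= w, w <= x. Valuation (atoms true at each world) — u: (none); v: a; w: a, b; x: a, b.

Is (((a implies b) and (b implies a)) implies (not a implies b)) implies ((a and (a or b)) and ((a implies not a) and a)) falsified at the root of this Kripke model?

Yes

u does not force (((a implies b) and (b implies a)) implies (not a implies b)) implies ((a and (a or b)) and ((a implies not a) and a)): already at u itself, u forces ((a implies b) and (b implies a)) implies (not a implies b) but u does not force (a and (a or b)) and ((a implies not a) and a).
u does not force (a and (a or b)) and ((a implies not a) and a) since u fails a and (a or b).
So the root u does not force (((a implies b) and (b implies a)) implies (not a implies b)) implies ((a and (a or b)) and ((a implies not a) and a)); the model is a countermodel.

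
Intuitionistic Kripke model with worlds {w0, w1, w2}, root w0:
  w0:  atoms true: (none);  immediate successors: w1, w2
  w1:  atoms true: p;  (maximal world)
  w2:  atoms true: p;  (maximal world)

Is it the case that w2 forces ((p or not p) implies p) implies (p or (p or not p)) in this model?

w2 forces ((p or not p) implies p) implies (p or (p or not p)): every world accessible from w2 that forces (p or not p) implies p (namely w2) also forces p or (p or not p).

Yes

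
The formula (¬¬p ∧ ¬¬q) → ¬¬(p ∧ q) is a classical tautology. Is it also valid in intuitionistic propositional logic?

This is the distribution of double negation over conjunction, which is intuitionistically derivable.
Assume ¬¬p, ¬¬q, and ¬(p ∧ q). From p we'd get ¬q (since p ∧ q is refuted), contradicting ¬¬q; so ¬p, contradicting ¬¬p.

Yes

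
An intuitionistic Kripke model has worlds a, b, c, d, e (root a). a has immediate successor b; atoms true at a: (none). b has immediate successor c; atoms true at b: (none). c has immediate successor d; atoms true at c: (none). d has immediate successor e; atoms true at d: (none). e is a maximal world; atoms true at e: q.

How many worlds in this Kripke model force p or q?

a: does not force it — a does not force p or q: neither disjunct is forced at a.
b: does not force it — b does not force p or q: neither disjunct is forced at b.
c: does not force it.
d: does not force it.
e: forces it.
Worlds forcing the formula: {e}.

1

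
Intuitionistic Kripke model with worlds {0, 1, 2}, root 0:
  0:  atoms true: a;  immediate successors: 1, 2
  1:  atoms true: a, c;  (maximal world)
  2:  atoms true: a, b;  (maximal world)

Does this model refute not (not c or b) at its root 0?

Yes

0 does not force not (not c or b) since 2 is accessible from 0 and 2 forces not c or b.
2 forces not c or b via the disjunct not c.
So the root 0 does not force not (not c or b); the model is a countermodel.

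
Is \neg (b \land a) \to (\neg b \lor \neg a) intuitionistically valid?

No

This is the constructively invalid direction of De Morgan's law for conjunction, which is not intuitionistically valid.
A Kripke countermodel: worlds u0, u1, u2; order generated by u0 \le u1, u0 \le u2; atoms true at each world — u0:{}; u1:{b}; u2:{a}.
u0 \nVdash \neg (b \land a) \to (\neg b \lor \neg a): already at u0 itself, u0 \Vdash \neg (b \land a) but u0 \nVdash \neg b \lor \neg a.
u0 \nVdash \neg b \lor \neg a: neither disjunct is forced at u0.
u0 \nVdash \neg b since u1 is accessible from u0 and u1 \Vdash b.
So the root u0 does not force the formula.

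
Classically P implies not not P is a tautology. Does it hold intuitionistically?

Yes

This is double-negation introduction, which is intuitionistically derivable.
If a world forces P then every accessible world forces P (persistence), so none forces not P; hence not not P.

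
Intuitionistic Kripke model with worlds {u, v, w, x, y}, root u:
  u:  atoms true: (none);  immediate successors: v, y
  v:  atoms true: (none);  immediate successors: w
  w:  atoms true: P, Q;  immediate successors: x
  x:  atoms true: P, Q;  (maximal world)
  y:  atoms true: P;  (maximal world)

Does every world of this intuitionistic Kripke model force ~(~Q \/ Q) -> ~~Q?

Yes

u ||- ~(~Q \/ Q) -> ~~Q vacuously: no world accessible from u forces the antecedent ~(~Q \/ Q).
Since the root u forces ~(~Q \/ Q) -> ~~Q and forcing is persistent (monotone upward), every world forces it.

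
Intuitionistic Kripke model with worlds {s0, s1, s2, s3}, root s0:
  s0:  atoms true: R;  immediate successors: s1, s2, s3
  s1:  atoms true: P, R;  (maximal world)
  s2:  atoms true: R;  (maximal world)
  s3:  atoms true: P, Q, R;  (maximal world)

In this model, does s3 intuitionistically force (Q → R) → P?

s3 ⊩ (Q → R) → P: every world accessible from s3 that forces Q → R (namely s3) also forces P.

Yes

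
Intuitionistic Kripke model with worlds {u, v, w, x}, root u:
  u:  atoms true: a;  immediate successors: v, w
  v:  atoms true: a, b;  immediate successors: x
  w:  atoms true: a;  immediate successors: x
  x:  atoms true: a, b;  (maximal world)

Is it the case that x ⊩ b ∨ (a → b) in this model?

Yes

x ⊩ b ∨ (a → b) via the disjunct b.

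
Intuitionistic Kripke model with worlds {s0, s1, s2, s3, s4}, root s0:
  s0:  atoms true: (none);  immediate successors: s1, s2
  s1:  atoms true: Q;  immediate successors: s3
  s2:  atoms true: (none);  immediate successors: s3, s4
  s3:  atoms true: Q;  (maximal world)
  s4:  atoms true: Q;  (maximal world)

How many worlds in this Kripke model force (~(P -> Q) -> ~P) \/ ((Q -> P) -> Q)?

s0: forces it.
s1: forces it.
s2: forces it.
s3: forces it.
s4: forces it.
Worlds forcing the formula: {s0, s1, s2, s3, s4}.

5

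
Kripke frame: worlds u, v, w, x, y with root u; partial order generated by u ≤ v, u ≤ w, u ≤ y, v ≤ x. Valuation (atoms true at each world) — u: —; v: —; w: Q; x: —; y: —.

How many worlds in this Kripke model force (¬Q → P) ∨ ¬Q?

u: does not force it — u ⊮ (¬Q → P) ∨ ¬Q: neither disjunct is forced at u.
v: forces it.
w: forces it.
x: forces it.
y: forces it.
Worlds forcing the formula: {v, w, x, y}.

4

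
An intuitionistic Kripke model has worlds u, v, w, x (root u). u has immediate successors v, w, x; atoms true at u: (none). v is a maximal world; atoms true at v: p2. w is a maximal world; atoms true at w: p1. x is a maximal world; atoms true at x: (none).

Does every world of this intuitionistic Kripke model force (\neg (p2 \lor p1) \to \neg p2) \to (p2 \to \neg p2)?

No

Not every world: u \nVdash (\neg (p2 \lor p1) \to \neg p2) \to (p2 \to \neg p2).
u \nVdash (\neg (p2 \lor p1) \to \neg p2) \to (p2 \to \neg p2): already at u itself, u \Vdash \neg (p2 \lor p1) \to \neg p2 but u \nVdash p2 \to \neg p2.
u \nVdash p2 \to \neg p2: at the accessible world v, v \Vdash p2 but v \nVdash \neg p2.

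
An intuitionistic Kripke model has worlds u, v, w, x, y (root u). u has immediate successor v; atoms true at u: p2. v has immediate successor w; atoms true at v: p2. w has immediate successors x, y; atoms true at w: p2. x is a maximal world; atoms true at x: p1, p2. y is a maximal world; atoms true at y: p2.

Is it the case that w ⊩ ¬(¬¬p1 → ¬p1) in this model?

No

w ⊮ ¬(¬¬p1 → ¬p1) since y is accessible from w and y ⊩ ¬¬p1 → ¬p1.
y ⊩ ¬¬p1 → ¬p1 vacuously: no world accessible from y forces the antecedent ¬¬p1.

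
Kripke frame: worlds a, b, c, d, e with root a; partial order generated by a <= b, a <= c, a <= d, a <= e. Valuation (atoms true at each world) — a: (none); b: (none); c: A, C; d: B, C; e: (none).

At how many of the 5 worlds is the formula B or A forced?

2

a: does not force it — a does not force B or A: neither disjunct is forced at a.
b: does not force it — b does not force B or A: neither disjunct is forced at b.
c: forces it.
d: forces it.
e: does not force it — e does not force B or A: neither disjunct is forced at e.
Worlds forcing the formula: {c, d}.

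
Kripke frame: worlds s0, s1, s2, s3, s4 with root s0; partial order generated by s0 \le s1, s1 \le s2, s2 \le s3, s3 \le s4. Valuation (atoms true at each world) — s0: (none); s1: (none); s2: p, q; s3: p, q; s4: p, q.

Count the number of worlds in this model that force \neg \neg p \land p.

s0: does not force it — s0 \nVdash \neg \neg p \land p since s0 fails p.
s1: does not force it — s1 \nVdash \neg \neg p \land p since s1 fails p.
s2: forces it.
s3: forces it.
s4: forces it.
Worlds forcing the formula: {s2, s3, s4}.

3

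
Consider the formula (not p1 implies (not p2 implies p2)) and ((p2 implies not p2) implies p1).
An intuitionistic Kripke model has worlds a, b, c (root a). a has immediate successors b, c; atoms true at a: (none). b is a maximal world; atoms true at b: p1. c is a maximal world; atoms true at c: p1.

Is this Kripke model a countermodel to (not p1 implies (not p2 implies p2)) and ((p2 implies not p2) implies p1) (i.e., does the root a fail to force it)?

a does not force (not p1 implies (not p2 implies p2)) and ((p2 implies not p2) implies p1) since a fails (p2 implies not p2) implies p1.
So the root a does not force (not p1 implies (not p2 implies p2)) and ((p2 implies not p2) implies p1); the model is a countermodel.

Yes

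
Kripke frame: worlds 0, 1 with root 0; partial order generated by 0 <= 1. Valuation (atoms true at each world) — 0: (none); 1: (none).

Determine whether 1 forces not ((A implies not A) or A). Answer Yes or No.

1 does not force not ((A implies not A) or A) since 1 is accessible from 1 and 1 forces (A implies not A) or A.
1 forces (A implies not A) or A via the disjunct A implies not A.

No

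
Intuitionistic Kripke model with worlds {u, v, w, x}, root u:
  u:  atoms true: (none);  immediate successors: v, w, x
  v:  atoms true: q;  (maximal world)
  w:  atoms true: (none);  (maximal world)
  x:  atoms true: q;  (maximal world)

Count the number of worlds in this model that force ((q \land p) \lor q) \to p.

u: does not force it — u \nVdash ((q \land p) \lor q) \to p: at the accessible world v, v \Vdash (q \land p) \lor q but v \nVdash p.
v: does not force it — v \nVdash ((q \land p) \lor q) \to p: already at v itself, v \Vdash (q \land p) \lor q but v \nVdash p.
w: forces it.
x: does not force it — x \nVdash ((q \land p) \lor q) \to p: already at x itself, x \Vdash (q \land p) \lor q but x \nVdash p.
Worlds forcing the formula: {w}.

1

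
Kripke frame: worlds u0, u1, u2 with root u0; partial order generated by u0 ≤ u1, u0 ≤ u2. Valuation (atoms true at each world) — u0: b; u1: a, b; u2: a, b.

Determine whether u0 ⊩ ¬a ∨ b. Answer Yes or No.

Yes

u0 ⊩ ¬a ∨ b via the disjunct b.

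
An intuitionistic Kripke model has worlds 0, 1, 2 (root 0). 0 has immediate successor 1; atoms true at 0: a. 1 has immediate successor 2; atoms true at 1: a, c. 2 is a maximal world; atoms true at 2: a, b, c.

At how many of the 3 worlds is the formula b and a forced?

0: does not force it — 0 does not force b and a since 0 fails b.
1: does not force it — 1 does not force b and a since 1 fails b.
2: forces it.
Worlds forcing the formula: {2}.

1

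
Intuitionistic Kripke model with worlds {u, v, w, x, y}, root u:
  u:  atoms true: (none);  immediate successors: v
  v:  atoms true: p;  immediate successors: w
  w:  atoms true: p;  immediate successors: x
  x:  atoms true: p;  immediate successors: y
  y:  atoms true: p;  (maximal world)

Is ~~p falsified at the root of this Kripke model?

u ||- ~~p: no world accessible from u forces ~p.
So the root u forces ~~p; the model is not a countermodel.

No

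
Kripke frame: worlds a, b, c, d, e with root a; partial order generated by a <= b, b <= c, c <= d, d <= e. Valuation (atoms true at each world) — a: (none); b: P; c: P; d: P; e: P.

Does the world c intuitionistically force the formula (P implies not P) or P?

c forces (P implies not P) or P via the disjunct P.

Yes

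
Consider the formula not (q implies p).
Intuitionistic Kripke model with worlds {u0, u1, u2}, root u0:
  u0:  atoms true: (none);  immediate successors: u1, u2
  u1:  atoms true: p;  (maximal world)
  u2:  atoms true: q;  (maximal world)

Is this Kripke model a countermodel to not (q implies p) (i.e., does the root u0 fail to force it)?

u0 does not force not (q implies p) since u1 is accessible from u0 and u1 forces q implies p.
u1 forces q implies p vacuously: no world accessible from u1 forces the antecedent q.
So the root u0 does not force not (q implies p); the model is a countermodel.

Yes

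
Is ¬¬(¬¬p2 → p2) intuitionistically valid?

This is the double negation of double-negation elimination, which is intuitionistically derivable.
By Glivenko's theorem the double negation of any classical propositional tautology is intuitionistically provable; ¬¬p2 → p2 is classically a tautology.

Yes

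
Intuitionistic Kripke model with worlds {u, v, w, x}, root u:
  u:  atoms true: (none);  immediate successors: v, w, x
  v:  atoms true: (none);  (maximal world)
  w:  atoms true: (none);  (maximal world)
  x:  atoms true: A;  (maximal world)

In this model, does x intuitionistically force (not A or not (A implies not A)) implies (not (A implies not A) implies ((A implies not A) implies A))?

x forces (not A or not (A implies not A)) implies (not (A implies not A) implies ((A implies not A) implies A)): every world accessible from x that forces not A or not (A implies not A) (namely x) also forces not (A implies not A) implies ((A implies not A) implies A).

Yes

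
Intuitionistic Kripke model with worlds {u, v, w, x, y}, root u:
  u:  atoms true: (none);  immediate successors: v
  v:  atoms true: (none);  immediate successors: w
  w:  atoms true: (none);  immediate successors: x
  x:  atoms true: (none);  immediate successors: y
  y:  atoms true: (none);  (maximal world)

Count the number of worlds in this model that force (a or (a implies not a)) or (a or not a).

5

u: forces it.
v: forces it.
w: forces it.
x: forces it.
y: forces it.
Worlds forcing the formula: {u, v, w, x, y}.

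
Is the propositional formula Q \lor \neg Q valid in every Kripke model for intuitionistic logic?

This is the law of excluded middle, which is not intuitionistically valid.
A Kripke countermodel: worlds u, v; order generated by u \le v; atoms true at each world — u:{}; v:{Q}.
u \nVdash Q \lor \neg Q: neither disjunct is forced at u.
u lacks atom Q, so u \nVdash Q.
So the root u does not force the formula.

No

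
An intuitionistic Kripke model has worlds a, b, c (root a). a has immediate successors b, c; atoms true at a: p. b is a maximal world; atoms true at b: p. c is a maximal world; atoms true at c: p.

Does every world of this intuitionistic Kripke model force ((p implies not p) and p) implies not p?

a forces ((p implies not p) and p) implies not p vacuously: no world accessible from a forces the antecedent (p implies not p) and p.
Since the root a forces ((p implies not p) and p) implies not p and forcing is persistent (monotone upward), every world forces it.

Yes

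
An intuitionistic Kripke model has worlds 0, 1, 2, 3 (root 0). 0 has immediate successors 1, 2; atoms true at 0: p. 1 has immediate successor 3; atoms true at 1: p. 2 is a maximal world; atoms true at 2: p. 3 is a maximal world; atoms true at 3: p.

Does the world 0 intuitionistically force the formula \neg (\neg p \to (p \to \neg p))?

No

0 \nVdash \neg (\neg p \to (p \to \neg p)) since 0 is accessible from 0 and 0 \Vdash \neg p \to (p \to \neg p).
0 \Vdash \neg p \to (p \to \neg p) vacuously: no world accessible from 0 forces the antecedent \neg p.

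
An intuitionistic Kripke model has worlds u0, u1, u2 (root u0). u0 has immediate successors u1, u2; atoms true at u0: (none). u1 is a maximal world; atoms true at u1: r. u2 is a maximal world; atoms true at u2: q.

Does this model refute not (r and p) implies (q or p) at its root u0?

u0 does not force not (r and p) implies (q or p): already at u0 itself, u0 forces not (r and p) but u0 does not force q or p.
u0 does not force q or p: neither disjunct is forced at u0.
u0 lacks atom q, so u0 does not force q.
So the root u0 does not force not (r and p) implies (q or p); the model is a countermodel.

Yes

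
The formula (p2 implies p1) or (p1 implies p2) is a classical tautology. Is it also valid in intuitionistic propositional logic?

No

This is the Gödel–Dummett linearity axiom, which is not intuitionistically valid.
A Kripke countermodel: worlds 0, 1, 2; order generated by 0 <= 1, 0 <= 2; atoms true at each world — 0:{}; 1:{p2}; 2:{p1}.
0 does not force (p2 implies p1) or (p1 implies p2): neither disjunct is forced at 0.
0 does not force p2 implies p1: at the accessible world 1, 1 forces p2 but 1 does not force p1.
1 lacks atom p1, so 1 does not force p1.
So the root 0 does not force the formula.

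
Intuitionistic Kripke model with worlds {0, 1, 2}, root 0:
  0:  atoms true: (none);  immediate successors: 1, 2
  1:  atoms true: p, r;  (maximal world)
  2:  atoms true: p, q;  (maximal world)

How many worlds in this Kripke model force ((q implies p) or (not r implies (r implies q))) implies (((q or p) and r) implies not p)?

1

0: does not force it — 0 does not force ((q implies p) or (not r implies (r implies q))) implies (((q or p) and r) implies not p): already at 0 itself, 0 forces (q implies p) or (not r implies (r implies q)) but 0 does not force ((q or p) and r) implies not p.
1: does not force it — 1 does not force ((q implies p) or (not r implies (r implies q))) implies (((q or p) and r) implies not p): already at 1 itself, 1 forces (q implies p) or (not r implies (r implies q)) but 1 does not force ((q or p) and r) implies not p.
2: forces it.
Worlds forcing the formula: {2}.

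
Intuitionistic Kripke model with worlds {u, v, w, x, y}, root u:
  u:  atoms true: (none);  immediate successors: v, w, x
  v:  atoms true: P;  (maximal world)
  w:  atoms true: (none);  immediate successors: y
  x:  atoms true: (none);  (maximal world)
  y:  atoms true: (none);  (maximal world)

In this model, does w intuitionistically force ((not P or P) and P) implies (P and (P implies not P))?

Yes

w forces ((not P or P) and P) implies (P and (P implies not P)) vacuously: no world accessible from w forces the antecedent (not P or P) and P.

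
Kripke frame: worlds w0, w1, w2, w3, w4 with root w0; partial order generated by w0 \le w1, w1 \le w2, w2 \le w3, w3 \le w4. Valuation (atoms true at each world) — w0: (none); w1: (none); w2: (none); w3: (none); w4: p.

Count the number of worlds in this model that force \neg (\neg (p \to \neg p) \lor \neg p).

0

w0: does not force it — w0 \nVdash \neg (\neg (p \to \neg p) \lor \neg p) since w0 is accessible from w0 and w0 \Vdash \neg (p \to \neg p) \lor \neg p.
w1: does not force it — w1 \nVdash \neg (\neg (p \to \neg p) \lor \neg p) since w1 is accessible from w1 and w1 \Vdash \neg (p \to \neg p) \lor \neg p.
w2: does not force it — w2 \nVdash \neg (\neg (p \to \neg p) \lor \neg p) since w2 is accessible from w2 and w2 \Vdash \neg (p \to \neg p) \lor \neg p.
w3: does not force it.
w4: does not force it.
Worlds forcing the formula: { }.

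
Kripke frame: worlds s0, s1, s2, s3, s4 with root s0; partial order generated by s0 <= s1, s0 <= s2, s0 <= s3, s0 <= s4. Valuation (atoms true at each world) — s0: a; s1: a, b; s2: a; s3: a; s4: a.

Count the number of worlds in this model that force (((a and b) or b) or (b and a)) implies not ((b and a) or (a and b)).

s0: does not force it — s0 does not force (((a and b) or b) or (b and a)) implies not ((b and a) or (a and b)): at the accessible world s1, s1 forces ((a and b) or b) or (b and a) but s1 does not force not ((b and a) or (a and b)).
s1: does not force it.
s2: forces it.
s3: forces it.
s4: forces it.
Worlds forcing the formula: {s2, s3, s4}.

3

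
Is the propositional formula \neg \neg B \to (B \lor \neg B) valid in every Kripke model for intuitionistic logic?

This is a variant of double-negation elimination (deriving excluded middle from double negation), which is not intuitionistically valid.
A Kripke countermodel: worlds a, b; order generated by a \le b; atoms true at each world — a:{}; b:{B}.
a \nVdash \neg \neg B \to (B \lor \neg B): already at a itself, a \Vdash \neg \neg B but a \nVdash B \lor \neg B.
a \nVdash B \lor \neg B: neither disjunct is forced at a.
a lacks atom B, so a \nVdash B.
So the root a does not force the formula.

No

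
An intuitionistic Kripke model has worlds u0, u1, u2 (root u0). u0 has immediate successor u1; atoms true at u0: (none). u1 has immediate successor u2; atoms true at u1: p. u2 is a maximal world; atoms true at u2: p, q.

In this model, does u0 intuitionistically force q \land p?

No

u0 \nVdash q \land p since u0 fails q.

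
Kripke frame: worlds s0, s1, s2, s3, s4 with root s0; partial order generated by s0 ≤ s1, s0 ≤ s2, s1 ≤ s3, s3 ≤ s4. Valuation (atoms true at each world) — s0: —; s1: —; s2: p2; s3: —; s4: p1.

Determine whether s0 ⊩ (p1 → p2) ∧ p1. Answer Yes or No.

No

s0 ⊮ (p1 → p2) ∧ p1 since s0 fails p1 → p2.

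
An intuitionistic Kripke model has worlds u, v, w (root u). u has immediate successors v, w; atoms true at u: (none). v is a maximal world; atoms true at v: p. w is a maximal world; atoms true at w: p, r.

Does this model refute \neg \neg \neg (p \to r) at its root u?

u \nVdash \neg \neg \neg (p \to r) since w is accessible from u and w \Vdash \neg \neg (p \to r).
w \Vdash \neg \neg (p \to r): no world accessible from w forces \neg (p \to r).
So the root u does not force \neg \neg \neg (p \to r); the model is a countermodel.

Yes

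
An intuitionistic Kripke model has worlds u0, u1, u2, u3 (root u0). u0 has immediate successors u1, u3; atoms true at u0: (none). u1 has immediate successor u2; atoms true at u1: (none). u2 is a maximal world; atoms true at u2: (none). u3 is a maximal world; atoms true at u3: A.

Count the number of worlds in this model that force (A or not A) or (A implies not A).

3

u0: does not force it — u0 does not force (A or not A) or (A implies not A): neither disjunct is forced at u0.
u1: forces it.
u2: forces it.
u3: forces it.
Worlds forcing the formula: {u1, u2, u3}.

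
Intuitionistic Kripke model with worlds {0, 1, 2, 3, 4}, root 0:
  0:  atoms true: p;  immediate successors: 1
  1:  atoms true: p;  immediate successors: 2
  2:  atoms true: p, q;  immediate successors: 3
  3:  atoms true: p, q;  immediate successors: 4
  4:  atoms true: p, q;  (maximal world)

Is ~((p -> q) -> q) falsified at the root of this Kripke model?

0 ||-/- ~((p -> q) -> q) since 0 is accessible from 0 and 0 ||- (p -> q) -> q.
0 ||- (p -> q) -> q: every world accessible from 0 that forces p -> q (namely 2, 3, 4) also forces q.
So the root 0 does not force ~((p -> q) -> q); the model is a countermodel.

Yes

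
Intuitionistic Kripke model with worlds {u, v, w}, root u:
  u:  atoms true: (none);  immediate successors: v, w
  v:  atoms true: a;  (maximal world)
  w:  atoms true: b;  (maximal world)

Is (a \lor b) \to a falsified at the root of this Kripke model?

Yes

u \nVdash (a \lor b) \to a: at the accessible world w, w \Vdash a \lor b but w \nVdash a.
w lacks atom a, so w \nVdash a.
So the root u does not force (a \lor b) \to a; the model is a countermodel.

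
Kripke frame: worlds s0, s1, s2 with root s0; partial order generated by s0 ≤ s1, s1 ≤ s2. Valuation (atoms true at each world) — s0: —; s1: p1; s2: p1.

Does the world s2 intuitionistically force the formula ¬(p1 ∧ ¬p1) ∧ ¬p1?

No

s2 ⊮ ¬(p1 ∧ ¬p1) ∧ ¬p1 since s2 fails ¬p1.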